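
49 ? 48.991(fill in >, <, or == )>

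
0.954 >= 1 False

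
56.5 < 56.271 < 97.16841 False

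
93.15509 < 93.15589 True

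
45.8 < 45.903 True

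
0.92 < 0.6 False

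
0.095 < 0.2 True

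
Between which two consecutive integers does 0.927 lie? 0 and 1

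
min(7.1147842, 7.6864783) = 7.1147842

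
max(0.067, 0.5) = 0.5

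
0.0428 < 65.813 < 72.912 True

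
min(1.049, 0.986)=0.986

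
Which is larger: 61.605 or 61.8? 61.8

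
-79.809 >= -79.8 False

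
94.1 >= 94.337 False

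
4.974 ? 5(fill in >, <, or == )<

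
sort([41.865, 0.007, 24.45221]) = [0.007, 24.45221, 41.865]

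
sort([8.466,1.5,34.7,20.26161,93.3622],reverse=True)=[93.3622,34.7,20.26161,8.466,1.5]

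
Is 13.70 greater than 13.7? No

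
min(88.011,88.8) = 88.011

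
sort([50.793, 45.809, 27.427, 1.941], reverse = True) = [50.793, 45.809, 27.427, 1.941]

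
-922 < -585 True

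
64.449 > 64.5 False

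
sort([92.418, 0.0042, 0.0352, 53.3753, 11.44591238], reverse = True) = [92.418, 53.3753, 11.44591238, 0.0352, 0.0042]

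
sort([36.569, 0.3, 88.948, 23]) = [0.3, 23, 36.569, 88.948]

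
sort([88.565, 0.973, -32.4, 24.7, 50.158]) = [-32.4, 0.973, 24.7, 50.158, 88.565]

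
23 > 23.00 False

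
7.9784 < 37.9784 True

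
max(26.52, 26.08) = 26.52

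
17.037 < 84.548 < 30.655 False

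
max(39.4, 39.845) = 39.845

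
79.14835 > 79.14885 False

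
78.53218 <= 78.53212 False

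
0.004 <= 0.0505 True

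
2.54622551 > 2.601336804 False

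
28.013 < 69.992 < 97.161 True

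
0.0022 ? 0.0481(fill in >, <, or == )<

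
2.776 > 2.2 True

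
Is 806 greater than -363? Yes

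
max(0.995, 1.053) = 1.053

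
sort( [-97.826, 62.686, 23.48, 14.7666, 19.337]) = [-97.826, 14.7666, 19.337, 23.48, 62.686]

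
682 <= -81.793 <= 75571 False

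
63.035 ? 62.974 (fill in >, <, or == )>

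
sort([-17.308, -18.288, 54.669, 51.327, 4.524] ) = [-18.288, -17.308, 4.524, 51.327, 54.669]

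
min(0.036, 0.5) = 0.036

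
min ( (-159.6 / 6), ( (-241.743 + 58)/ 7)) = -26.6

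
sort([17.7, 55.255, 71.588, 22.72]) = [17.7, 22.72, 55.255, 71.588]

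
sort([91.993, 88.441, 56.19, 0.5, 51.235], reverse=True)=[91.993, 88.441, 56.19, 51.235, 0.5]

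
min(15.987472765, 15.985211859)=15.985211859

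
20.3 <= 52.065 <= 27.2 False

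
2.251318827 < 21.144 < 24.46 True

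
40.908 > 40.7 True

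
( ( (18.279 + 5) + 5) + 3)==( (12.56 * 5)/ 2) False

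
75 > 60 True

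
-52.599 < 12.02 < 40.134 True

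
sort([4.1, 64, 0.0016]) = [0.0016, 4.1, 64]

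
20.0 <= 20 True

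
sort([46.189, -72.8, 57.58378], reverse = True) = [57.58378, 46.189, -72.8]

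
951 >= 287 True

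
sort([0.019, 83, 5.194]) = [0.019, 5.194, 83]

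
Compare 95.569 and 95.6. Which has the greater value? 95.6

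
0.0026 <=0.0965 True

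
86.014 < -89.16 False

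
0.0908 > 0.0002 True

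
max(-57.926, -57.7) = -57.7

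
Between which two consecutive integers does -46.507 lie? -47 and -46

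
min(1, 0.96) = 0.96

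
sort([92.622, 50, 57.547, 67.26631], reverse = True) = [92.622, 67.26631, 57.547, 50]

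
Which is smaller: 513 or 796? 513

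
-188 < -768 False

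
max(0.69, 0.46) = 0.69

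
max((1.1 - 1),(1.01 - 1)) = 0.1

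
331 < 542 True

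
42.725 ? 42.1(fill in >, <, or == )>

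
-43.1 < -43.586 False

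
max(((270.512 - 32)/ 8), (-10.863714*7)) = 29.814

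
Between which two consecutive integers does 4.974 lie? 4 and 5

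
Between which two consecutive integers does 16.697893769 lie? 16 and 17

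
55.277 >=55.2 True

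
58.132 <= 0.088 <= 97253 False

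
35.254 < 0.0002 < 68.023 False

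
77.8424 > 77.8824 False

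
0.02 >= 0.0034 True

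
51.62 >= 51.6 True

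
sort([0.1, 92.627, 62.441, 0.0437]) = [0.0437, 0.1, 62.441, 92.627]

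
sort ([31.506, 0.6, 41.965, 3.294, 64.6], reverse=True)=[64.6, 41.965, 31.506, 3.294, 0.6]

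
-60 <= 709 True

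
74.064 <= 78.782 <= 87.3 True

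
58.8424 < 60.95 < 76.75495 True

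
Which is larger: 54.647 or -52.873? 54.647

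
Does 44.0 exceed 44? No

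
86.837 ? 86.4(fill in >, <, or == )>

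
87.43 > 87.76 False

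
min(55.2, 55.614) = 55.2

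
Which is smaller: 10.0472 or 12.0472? 10.0472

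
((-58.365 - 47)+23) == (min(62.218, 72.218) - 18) False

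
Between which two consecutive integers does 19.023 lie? 19 and 20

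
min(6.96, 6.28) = 6.28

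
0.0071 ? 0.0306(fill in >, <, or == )<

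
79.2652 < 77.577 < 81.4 False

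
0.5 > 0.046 True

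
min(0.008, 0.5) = 0.008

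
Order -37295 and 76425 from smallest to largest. -37295, 76425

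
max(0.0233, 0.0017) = 0.0233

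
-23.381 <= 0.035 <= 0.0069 False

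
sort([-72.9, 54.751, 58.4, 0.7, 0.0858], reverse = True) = [58.4, 54.751, 0.7, 0.0858, -72.9]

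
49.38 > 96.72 False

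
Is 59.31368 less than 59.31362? No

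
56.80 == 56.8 True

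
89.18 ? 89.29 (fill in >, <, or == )<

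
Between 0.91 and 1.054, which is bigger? 1.054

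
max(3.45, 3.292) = 3.45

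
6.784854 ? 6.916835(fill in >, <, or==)<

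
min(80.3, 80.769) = 80.3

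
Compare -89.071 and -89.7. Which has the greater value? -89.071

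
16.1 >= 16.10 True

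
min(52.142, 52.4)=52.142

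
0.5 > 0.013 True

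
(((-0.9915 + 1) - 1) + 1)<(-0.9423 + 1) True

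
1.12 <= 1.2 True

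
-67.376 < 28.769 True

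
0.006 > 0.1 False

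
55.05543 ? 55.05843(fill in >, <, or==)<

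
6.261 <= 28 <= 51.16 True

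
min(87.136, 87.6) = 87.136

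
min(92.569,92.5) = 92.5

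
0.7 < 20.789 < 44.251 True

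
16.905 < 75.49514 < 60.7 False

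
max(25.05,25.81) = 25.81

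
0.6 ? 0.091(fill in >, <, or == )>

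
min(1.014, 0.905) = 0.905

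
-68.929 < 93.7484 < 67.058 False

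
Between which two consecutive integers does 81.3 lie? 81 and 82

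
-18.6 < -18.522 True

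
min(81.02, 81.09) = 81.02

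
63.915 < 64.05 True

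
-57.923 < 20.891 True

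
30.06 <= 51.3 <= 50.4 False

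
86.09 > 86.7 False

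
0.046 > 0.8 False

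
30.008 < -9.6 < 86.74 False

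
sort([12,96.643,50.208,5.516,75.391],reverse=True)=[96.643,75.391,50.208,12,5.516]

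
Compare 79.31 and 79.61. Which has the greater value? 79.61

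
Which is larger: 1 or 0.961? 1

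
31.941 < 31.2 False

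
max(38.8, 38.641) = 38.8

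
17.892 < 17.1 False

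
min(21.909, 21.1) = 21.1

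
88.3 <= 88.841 True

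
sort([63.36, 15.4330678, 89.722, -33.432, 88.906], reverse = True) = [89.722, 88.906, 63.36, 15.4330678, -33.432]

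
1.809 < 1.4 False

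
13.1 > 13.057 True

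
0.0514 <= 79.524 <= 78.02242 False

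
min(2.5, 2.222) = 2.222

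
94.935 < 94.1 False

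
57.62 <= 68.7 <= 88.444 True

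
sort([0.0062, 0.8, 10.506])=[0.0062, 0.8, 10.506]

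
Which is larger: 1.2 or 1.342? 1.342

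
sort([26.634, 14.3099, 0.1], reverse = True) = [26.634, 14.3099, 0.1]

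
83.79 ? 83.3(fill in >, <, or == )>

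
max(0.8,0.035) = 0.8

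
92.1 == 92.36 False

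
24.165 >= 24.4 False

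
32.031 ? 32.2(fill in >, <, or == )<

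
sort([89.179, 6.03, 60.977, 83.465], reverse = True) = [89.179, 83.465, 60.977, 6.03]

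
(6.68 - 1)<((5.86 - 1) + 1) True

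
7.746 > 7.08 True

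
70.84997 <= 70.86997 True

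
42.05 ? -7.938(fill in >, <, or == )>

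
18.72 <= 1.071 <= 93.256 False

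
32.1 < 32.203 True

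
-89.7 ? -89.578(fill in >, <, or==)<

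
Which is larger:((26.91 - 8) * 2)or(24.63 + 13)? ((26.91 - 8) * 2)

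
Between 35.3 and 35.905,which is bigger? 35.905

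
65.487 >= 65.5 False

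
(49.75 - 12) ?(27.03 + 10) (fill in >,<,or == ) >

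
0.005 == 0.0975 False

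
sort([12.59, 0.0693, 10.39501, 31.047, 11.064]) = [0.0693, 10.39501, 11.064, 12.59, 31.047]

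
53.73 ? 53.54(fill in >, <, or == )>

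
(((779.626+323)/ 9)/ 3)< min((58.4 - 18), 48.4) False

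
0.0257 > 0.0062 True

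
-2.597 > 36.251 False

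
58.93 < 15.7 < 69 False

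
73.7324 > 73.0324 True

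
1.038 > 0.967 True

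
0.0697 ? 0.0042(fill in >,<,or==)>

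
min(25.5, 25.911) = 25.5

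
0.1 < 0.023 False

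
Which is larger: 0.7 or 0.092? 0.7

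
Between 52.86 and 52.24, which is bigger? 52.86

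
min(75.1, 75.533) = 75.1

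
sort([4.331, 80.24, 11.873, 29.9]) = [4.331, 11.873, 29.9, 80.24]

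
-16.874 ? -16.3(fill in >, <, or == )<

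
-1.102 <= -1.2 False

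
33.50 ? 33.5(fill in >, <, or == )==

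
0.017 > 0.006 True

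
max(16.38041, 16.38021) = 16.38041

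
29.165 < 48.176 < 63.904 True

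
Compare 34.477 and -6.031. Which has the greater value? 34.477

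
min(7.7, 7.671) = 7.671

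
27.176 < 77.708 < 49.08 False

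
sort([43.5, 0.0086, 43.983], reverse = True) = [43.983, 43.5, 0.0086]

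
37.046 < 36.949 False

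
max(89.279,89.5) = 89.5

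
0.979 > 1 False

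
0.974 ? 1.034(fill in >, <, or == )<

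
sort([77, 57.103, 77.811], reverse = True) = [77.811, 77, 57.103]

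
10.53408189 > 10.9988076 False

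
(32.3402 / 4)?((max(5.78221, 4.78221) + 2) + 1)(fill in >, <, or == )<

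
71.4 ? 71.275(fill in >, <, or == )>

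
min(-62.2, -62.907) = -62.907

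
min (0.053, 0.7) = 0.053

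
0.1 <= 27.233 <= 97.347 True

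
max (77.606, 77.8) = 77.8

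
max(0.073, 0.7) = 0.7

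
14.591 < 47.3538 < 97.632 True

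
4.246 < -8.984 False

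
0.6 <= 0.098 False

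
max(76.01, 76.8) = 76.8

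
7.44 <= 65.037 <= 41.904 False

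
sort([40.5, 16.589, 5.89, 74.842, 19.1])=[5.89, 16.589, 19.1, 40.5, 74.842]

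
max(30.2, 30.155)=30.2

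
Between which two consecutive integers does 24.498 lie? 24 and 25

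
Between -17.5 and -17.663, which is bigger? -17.5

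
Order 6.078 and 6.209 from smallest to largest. 6.078, 6.209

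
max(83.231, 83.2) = 83.231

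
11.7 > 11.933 False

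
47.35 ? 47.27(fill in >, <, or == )>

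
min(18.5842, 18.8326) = 18.5842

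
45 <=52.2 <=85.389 True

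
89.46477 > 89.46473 True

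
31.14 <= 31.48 True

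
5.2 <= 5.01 False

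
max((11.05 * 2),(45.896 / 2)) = 22.948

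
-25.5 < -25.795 False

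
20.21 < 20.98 True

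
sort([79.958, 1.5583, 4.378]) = [1.5583, 4.378, 79.958]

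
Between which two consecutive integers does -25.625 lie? -26 and -25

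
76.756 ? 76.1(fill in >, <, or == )>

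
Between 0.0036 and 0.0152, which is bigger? 0.0152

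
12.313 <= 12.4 True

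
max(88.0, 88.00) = 88.00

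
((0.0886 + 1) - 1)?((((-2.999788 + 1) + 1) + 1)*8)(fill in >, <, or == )>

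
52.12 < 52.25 True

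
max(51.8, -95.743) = 51.8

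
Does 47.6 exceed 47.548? Yes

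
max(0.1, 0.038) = 0.1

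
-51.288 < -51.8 False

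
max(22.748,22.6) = 22.748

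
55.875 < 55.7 False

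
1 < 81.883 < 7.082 False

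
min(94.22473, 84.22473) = 84.22473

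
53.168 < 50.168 False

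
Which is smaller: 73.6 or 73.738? 73.6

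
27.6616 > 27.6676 False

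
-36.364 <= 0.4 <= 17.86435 True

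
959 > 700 True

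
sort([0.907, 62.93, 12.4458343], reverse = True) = [62.93, 12.4458343, 0.907]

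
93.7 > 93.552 True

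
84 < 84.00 False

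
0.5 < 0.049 False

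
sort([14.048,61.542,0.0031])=[0.0031,14.048,61.542]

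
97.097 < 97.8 True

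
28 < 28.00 False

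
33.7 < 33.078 False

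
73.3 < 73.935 True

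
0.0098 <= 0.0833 True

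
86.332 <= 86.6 True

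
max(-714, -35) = -35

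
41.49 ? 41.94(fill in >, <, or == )<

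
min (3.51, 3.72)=3.51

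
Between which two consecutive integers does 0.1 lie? 0 and 1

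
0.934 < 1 True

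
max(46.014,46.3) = 46.3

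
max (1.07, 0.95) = 1.07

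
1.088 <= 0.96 False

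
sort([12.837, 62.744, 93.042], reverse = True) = [93.042, 62.744, 12.837]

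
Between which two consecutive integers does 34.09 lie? 34 and 35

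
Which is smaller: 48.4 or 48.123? 48.123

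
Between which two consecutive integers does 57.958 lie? 57 and 58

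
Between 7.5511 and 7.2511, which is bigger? 7.5511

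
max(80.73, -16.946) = 80.73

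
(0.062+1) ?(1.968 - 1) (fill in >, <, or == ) >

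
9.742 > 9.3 True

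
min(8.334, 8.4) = 8.334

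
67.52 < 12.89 False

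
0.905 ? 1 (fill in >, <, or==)<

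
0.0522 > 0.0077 True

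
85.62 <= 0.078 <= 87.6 False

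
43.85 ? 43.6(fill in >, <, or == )>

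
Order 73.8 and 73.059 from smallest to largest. 73.059, 73.8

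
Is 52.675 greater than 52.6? Yes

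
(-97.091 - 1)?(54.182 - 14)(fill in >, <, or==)<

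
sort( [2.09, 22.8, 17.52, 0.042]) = [0.042, 2.09, 17.52, 22.8]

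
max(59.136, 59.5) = 59.5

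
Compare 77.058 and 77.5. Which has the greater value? 77.5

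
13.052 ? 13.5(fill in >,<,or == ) <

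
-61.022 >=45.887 False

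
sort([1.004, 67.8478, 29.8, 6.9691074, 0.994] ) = [0.994, 1.004, 6.9691074, 29.8, 67.8478]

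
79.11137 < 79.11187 True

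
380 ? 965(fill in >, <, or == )<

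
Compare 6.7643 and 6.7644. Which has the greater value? 6.7644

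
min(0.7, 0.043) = 0.043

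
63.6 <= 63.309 False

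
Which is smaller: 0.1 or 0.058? 0.058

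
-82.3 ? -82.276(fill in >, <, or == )<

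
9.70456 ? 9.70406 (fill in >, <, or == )>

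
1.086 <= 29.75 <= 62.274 True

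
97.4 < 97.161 False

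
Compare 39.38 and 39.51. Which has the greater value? 39.51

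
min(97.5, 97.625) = 97.5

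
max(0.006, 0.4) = 0.4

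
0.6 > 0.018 True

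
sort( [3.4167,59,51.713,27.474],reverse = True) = [59,51.713,27.474,3.4167]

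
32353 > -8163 True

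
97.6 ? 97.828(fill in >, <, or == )<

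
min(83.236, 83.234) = 83.234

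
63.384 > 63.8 False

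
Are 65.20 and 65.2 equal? Yes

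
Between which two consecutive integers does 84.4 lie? 84 and 85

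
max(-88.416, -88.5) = -88.416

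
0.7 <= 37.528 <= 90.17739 True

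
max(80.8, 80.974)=80.974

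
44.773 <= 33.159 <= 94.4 False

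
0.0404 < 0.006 False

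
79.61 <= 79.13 False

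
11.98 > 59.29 False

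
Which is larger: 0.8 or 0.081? 0.8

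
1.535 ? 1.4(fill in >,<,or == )>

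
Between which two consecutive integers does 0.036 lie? 0 and 1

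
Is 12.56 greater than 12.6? No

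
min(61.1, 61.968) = 61.1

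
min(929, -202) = -202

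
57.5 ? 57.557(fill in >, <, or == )<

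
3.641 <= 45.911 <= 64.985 True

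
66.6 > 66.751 False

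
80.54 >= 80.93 False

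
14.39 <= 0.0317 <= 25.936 False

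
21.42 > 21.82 False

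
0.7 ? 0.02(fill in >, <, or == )>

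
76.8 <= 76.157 False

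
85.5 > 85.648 False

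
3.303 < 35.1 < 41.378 True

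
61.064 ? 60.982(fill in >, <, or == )>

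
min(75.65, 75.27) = 75.27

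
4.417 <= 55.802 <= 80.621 True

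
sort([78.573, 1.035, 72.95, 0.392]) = [0.392, 1.035, 72.95, 78.573]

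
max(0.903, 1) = 1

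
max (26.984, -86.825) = 26.984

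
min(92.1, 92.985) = 92.1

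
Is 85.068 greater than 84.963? Yes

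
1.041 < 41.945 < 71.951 True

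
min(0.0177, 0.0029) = 0.0029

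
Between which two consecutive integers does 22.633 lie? 22 and 23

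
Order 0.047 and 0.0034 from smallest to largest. 0.0034, 0.047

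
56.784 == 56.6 False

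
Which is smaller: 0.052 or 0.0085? 0.0085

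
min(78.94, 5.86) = 5.86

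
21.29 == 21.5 False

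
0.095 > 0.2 False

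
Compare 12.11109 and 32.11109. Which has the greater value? 32.11109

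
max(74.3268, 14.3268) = 74.3268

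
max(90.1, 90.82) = 90.82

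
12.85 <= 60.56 True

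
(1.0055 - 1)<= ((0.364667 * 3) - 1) True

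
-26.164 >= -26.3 True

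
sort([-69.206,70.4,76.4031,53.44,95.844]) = [-69.206,53.44,70.4,76.4031,95.844]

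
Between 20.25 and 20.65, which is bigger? 20.65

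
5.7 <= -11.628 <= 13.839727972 False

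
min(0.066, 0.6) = 0.066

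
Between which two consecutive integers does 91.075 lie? 91 and 92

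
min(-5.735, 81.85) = -5.735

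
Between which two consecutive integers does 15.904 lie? 15 and 16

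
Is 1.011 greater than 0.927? Yes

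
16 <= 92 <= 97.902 True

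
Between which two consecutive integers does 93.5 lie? 93 and 94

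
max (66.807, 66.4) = 66.807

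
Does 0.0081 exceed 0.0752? No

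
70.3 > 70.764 False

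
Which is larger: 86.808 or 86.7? 86.808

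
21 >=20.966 True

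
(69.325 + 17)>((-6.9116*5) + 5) True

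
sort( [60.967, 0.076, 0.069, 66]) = [0.069, 0.076, 60.967, 66]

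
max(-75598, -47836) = -47836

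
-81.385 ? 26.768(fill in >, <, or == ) <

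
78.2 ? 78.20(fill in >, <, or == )==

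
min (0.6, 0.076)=0.076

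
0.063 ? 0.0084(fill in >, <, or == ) >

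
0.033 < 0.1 True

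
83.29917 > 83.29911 True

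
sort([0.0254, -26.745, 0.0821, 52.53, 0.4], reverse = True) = [52.53, 0.4, 0.0821, 0.0254, -26.745]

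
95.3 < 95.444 True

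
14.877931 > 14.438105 True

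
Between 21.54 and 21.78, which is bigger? 21.78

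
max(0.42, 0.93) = 0.93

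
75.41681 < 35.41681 False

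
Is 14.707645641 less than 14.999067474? Yes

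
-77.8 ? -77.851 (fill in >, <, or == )>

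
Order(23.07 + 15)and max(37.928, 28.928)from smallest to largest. max(37.928, 28.928), (23.07 + 15)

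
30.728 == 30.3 False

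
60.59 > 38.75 True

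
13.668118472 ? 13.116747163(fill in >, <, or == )>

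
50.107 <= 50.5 True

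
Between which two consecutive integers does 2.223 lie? 2 and 3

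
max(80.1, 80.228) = 80.228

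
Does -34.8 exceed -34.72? No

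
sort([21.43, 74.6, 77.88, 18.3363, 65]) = [18.3363, 21.43, 65, 74.6, 77.88]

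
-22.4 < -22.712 False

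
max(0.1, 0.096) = 0.1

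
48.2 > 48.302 False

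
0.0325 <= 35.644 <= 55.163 True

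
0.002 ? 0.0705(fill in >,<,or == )<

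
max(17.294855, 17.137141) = 17.294855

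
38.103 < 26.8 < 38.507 False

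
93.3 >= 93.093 True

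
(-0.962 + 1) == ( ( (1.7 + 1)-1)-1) False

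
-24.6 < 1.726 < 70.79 True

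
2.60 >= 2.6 True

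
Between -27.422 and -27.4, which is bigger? -27.4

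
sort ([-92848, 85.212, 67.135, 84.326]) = [-92848, 67.135, 84.326, 85.212]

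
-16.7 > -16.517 False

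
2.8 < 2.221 False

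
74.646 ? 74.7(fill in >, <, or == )<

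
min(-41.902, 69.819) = -41.902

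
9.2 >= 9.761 False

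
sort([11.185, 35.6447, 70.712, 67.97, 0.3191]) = [0.3191, 11.185, 35.6447, 67.97, 70.712]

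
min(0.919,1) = 0.919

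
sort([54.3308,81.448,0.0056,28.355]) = [0.0056,28.355,54.3308,81.448]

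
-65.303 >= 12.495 False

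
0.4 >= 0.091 True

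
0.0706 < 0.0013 False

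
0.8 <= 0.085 False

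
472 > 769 False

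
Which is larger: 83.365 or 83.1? 83.365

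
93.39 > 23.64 True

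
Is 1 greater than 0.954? Yes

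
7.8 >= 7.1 True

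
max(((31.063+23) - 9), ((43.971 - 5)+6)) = 45.063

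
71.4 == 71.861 False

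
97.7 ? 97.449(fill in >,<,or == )>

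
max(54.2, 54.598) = 54.598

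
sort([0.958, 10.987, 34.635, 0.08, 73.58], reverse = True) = [73.58, 34.635, 10.987, 0.958, 0.08]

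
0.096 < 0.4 True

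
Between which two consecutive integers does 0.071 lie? 0 and 1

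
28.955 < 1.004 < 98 False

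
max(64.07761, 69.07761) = 69.07761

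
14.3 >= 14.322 False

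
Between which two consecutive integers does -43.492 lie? -44 and -43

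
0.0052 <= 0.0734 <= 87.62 True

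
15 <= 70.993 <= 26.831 False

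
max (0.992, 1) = 1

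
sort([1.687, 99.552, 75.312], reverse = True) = [99.552, 75.312, 1.687]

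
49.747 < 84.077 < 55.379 False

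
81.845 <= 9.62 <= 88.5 False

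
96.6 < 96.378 False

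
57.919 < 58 True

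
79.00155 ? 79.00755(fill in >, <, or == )<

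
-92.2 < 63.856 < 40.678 False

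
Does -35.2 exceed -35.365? Yes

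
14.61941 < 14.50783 False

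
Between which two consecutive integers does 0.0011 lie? 0 and 1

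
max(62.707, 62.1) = 62.707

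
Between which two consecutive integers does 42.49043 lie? 42 and 43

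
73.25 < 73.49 True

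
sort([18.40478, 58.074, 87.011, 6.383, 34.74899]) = [6.383, 18.40478, 34.74899, 58.074, 87.011]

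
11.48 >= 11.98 False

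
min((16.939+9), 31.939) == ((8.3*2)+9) False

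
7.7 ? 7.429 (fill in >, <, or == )>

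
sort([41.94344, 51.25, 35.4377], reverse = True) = [51.25, 41.94344, 35.4377]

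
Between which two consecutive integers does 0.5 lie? 0 and 1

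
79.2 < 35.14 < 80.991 False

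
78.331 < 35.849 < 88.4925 False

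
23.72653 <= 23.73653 True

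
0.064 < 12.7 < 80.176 True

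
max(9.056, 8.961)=9.056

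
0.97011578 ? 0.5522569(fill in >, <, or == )>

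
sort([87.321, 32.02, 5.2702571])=[5.2702571, 32.02, 87.321]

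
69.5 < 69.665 True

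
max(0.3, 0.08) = 0.3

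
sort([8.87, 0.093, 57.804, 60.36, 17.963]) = [0.093, 8.87, 17.963, 57.804, 60.36]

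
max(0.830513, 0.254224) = 0.830513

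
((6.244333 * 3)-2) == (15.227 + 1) False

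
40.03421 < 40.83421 True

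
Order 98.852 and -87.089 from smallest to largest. -87.089, 98.852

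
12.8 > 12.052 True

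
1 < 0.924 False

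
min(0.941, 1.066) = 0.941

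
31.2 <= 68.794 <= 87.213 True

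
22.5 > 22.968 False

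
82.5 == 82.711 False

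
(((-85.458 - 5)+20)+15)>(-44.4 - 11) False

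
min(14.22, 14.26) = 14.22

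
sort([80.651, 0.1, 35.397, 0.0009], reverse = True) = [80.651, 35.397, 0.1, 0.0009]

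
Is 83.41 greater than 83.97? No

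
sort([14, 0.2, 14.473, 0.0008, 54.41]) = [0.0008, 0.2, 14, 14.473, 54.41]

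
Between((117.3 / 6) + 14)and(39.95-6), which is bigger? (39.95-6)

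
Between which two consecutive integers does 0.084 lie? 0 and 1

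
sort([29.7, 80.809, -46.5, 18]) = [-46.5, 18, 29.7, 80.809]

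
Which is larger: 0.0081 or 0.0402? 0.0402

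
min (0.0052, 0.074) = 0.0052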